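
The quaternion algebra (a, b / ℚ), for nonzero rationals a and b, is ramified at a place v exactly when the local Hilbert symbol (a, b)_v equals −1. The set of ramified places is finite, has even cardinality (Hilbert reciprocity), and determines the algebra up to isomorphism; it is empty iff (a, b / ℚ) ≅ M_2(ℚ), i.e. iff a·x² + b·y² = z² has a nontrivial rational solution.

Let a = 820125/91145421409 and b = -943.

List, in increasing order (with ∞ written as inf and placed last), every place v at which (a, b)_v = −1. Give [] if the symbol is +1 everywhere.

(a, b) ≡ (5, -943) mod (ℚ^×)²; places V = {2, 3, 5, 7, 17, 23, 41, 43, 59, ∞}.
(a,b)_3: α=8, u≡2; β=0, v≡2 (mod 3); (2|3)=-1, (2|3)=-1; sign (−1)^0·-1^0·-1^8 = +1.
(a,b)_59: α=-2, u≡16; β=0, v≡1 (mod 59); (16|59)=+1, (1|59)=+1; sign (−1)^0·+1^0·+1^-2 = +1.
(a,b)_5: α=3, u≡4; β=0, v≡2 (mod 5); (4|5)=+1, (2|5)=-1; sign (−1)^0·+1^0·-1^3 = -1.
(a,b)_∞: sgn(5)=+, sgn(-943)=−, so +1.
(a,b)_17: α=-2, u≡14; β=0, v≡9 (mod 17); (14|17)=-1, (9|17)=+1; sign (−1)^0·-1^0·+1^-2 = +1.
(a,b)_2: α=0, β=0; u≡5, v≡1 (mod 8); ε(u)ε(v)=0·0, αω(v)=0·0, βω(u)=0·1; sum ≡ 0  ⇒  +1.
(a,b)_43: α=-2, u≡22; β=0, v≡3 (mod 43); (22|43)=-1, (3|43)=-1; sign (−1)^0·-1^0·-1^-2 = +1.
(a,b)_23: α=0, u≡7; β=1, v≡5 (mod 23); (7|23)=-1, (5|23)=-1; sign (−1)^0·-1^1·-1^0 = -1.
(a,b)_7: α=-2, u≡3; β=0, v≡2 (mod 7); (3|7)=-1, (2|7)=+1; sign (−1)^0·-1^0·+1^-2 = +1.
(a,b)_41: α=0, u≡8; β=1, v≡18 (mod 41); (8|41)=+1, (18|41)=+1; sign (−1)^0·+1^1·+1^0 = +1.
|Ram(5, -943)| = 2, even; anisotropic at {5, 23}.

[5, 23]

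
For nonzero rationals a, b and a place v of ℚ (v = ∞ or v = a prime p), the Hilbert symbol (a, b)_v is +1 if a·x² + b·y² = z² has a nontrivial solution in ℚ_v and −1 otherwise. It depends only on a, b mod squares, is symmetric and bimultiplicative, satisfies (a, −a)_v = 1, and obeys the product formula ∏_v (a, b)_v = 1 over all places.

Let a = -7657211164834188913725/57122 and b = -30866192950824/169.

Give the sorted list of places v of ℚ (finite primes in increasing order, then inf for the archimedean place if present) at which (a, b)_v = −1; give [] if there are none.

(a, b) ≡ (-4522, -149226) mod (ℚ^×)²; places V = {2, 3, 5, 7, 11, 13, 17, 19, 47, ∞}.
(a,b)_19: α=1, u≡7; β=1, v≡13 (mod 19); (7|19)=+1, (13|19)=-1; sign (−1)^1·+1^1·-1^1 = +1.
(a,b)_17: α=3, u≡3; β=3, v≡11 (mod 17); (3|17)=-1, (11|17)=-1; sign (−1)^0·-1^3·-1^3 = +1.
(a,b)_∞: sgn(-4522)=−, sgn(-149226)=−, so -1.
(a,b)_5: α=2, u≡3; β=0, v≡4 (mod 5); (3|5)=-1, (4|5)=+1; sign (−1)^0·-1^0·+1^2 = +1.
(a,b)_47: α=4, u≡1; β=2, v≡13 (mod 47); (1|47)=+1, (13|47)=-1; sign (−1)^0·+1^2·-1^4 = +1.
(a,b)_2: α=-1, β=3; u≡3, v≡3 (mod 8); ε(u)ε(v)=1·1, αω(v)=-1·1, βω(u)=3·1; sum ≡ 1  ⇒  -1.
(a,b)_11: α=4, u≡2; β=1, v≡6 (mod 11); (2|11)=-1, (6|11)=-1; sign (−1)^0·-1^1·-1^4 = -1.
(a,b)_7: α=1, u≡6; β=1, v≡1 (mod 7); (6|7)=-1, (1|7)=+1; sign (−1)^1·-1^1·+1^1 = +1.
(a,b)_13: α=-4, u≡5; β=-2, v≡3 (mod 13); (5|13)=-1, (3|13)=+1; sign (−1)^0·-1^-2·+1^-4 = +1.
(a,b)_3: α=8, u≡2; β=5, v≡1 (mod 3); (2|3)=-1, (1|3)=+1; sign (−1)^0·-1^5·+1^8 = -1.
|Ram(-4522, -149226)| = 4, even; anisotropic at {2, 3, 11, ∞}.

[2, 3, 11, inf]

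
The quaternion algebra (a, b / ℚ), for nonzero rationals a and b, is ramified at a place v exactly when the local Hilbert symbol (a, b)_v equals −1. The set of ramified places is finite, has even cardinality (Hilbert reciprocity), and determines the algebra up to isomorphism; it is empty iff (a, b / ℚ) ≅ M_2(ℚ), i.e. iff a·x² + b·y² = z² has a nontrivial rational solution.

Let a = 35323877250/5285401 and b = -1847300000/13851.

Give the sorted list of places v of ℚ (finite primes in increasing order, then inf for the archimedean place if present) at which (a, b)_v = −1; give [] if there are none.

Mod squares: a ≡ 690, b ≡ -71630. Check v ∈ {∞, 2, 3, 5, 7, 11, 13, 19, 23, 29, 53}.
v=11: a=11^-4·(≡10), b=11^0·(≡2) mod 11; (10|11)=-1, (2|11)=-1; (−1)^{-4·0·5}·(-1)^0·(-1)^-4 = +1.
v=2: v_2(a)=1, v_2(b)=5; units ≡ 1, 1 (mod 8); ε·ε+αω+βω = 0·0+1·0+5·0 ≡ 0  ⇒  (a,b)_2 = +1.
v=53: a=53^2·(≡29), b=53^0·(≡3) mod 53; (29|53)=+1, (3|53)=-1; (−1)^{2·0·26}·(+1)^0·(-1)^2 = +1.
v=7: a=7^0·(≡2), b=7^2·(≡1) mod 7; (2|7)=+1, (1|7)=+1; (−1)^{0·2·3}·(+1)^2·(+1)^0 = +1.
v=29: a=29^0·(≡23), b=29^1·(≡23) mod 29; (23|29)=+1, (23|29)=+1; (−1)^{0·1·14}·(+1)^1·(+1)^0 = +1.
v=3: a=3^7·(≡2), b=3^-6·(≡1) mod 3; (2|3)=-1, (1|3)=+1; (−1)^{7·-6·1}·(-1)^-6·(+1)^7 = +1.
v=23: a=23^1·(≡5), b=23^0·(≡17) mod 23; (5|23)=-1, (17|23)=-1; (−1)^{1·0·11}·(-1)^0·(-1)^1 = -1.
v=19: a=19^-2·(≡9), b=19^-1·(≡6) mod 19; (9|19)=+1, (6|19)=+1; (−1)^{-2·-1·9}·(+1)^-1·(+1)^-2 = +1.
v=13: a=13^0·(≡3), b=13^1·(≡6) mod 13; (3|13)=+1, (6|13)=-1; (−1)^{0·1·6}·(+1)^1·(-1)^0 = +1.
v=5: a=5^3·(≡3), b=5^5·(≡4) mod 5; (3|5)=-1, (4|5)=+1; (−1)^{3·5·2}·(-1)^5·(+1)^3 = -1.
v=∞: 690 > 0 and -71630 < 0  ⇒  (a,b)_∞ = +1.
|Ram(690, -71630)| = 2, even; anisotropic at {5, 23}.

[5, 23]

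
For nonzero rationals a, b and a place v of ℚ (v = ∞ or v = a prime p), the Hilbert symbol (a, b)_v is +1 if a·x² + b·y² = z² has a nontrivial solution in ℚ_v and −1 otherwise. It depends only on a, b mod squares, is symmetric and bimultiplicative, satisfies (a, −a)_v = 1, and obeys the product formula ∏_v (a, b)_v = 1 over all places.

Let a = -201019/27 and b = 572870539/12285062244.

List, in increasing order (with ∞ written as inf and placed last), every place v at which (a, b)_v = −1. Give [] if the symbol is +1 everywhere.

Mod squares: a ≡ -273, b ≡ 19. Check v ∈ {∞, 2, 3, 7, 13, 17, 19, 29, 47}.
v=19: a=19^0·(≡12), b=19^3·(≡5) mod 19; (12|19)=-1, (5|19)=+1; (−1)^{0·3·9}·(-1)^3·(+1)^0 = -1.
v=47: a=47^2·(≡21), b=47^0·(≡45) mod 47; (21|47)=+1, (45|47)=-1; (−1)^{2·0·23}·(+1)^0·(-1)^2 = +1.
v=∞: -273 < 0 and 19 > 0  ⇒  (a,b)_∞ = +1.
v=13: a=13^1·(≡7), b=13^-2·(≡5) mod 13; (7|13)=-1, (5|13)=-1; (−1)^{1·-2·6}·(-1)^-2·(-1)^1 = -1.
v=3: a=3^-3·(≡2), b=3^-2·(≡1) mod 3; (2|3)=-1, (1|3)=+1; (−1)^{-3·-2·1}·(-1)^-2·(+1)^-3 = +1.
v=29: a=29^0·(≡10), b=29^-2·(≡27) mod 29; (10|29)=-1, (27|29)=-1; (−1)^{0·-2·14}·(-1)^-2·(-1)^0 = +1.
v=2: v_2(a)=0, v_2(b)=-2; units ≡ 7, 3 (mod 8); ε·ε+αω+βω = 1·1+0·1+-2·0 ≡ 1  ⇒  (a,b)_2 = -1.
v=7: a=7^1·(≡3), b=7^-4·(≡3) mod 7; (3|7)=-1, (3|7)=-1; (−1)^{1·-4·3}·(-1)^-4·(-1)^1 = -1.
v=17: a=17^0·(≡4), b=17^4·(≡2) mod 17; (4|17)=+1, (2|17)=+1; (−1)^{0·4·8}·(+1)^4·(+1)^0 = +1.
|Ram(-273, 19)| = 4, even; anisotropic at {2, 7, 13, 19}.

[2, 7, 13, 19]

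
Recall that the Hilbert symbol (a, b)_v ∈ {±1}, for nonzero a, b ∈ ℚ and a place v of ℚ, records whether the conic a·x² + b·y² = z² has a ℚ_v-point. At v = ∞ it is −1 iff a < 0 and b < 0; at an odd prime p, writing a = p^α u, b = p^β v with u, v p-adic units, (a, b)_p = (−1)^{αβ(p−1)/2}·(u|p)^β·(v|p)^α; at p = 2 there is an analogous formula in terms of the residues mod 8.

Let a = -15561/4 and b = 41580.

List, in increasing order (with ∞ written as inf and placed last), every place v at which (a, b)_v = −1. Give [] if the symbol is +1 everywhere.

[2, 3, 13, 19]

Mod squares: a ≡ -1729, b ≡ 1155. Check v ∈ {∞, 2, 3, 5, 7, 11, 13, 19}.
v=∞: -1729 < 0 and 1155 > 0  ⇒  (a,b)_∞ = +1.
v=5: a=5^0·(≡1), b=5^1·(≡1) mod 5; (1|5)=+1, (1|5)=+1; (−1)^{0·1·2}·(+1)^1·(+1)^0 = +1.
v=2: v_2(a)=-2, v_2(b)=2; units ≡ 7, 3 (mod 8); ε·ε+αω+βω = 1·1+-2·1+2·0 ≡ 1  ⇒  (a,b)_2 = -1.
v=3: a=3^2·(≡2), b=3^3·(≡1) mod 3; (2|3)=-1, (1|3)=+1; (−1)^{2·3·1}·(-1)^3·(+1)^2 = -1.
v=11: a=11^0·(≡1), b=11^1·(≡7) mod 11; (1|11)=+1, (7|11)=-1; (−1)^{0·1·5}·(+1)^1·(-1)^0 = +1.
v=13: a=13^1·(≡3), b=13^0·(≡6) mod 13; (3|13)=+1, (6|13)=-1; (−1)^{1·0·6}·(+1)^0·(-1)^1 = -1.
v=7: a=7^1·(≡6), b=7^1·(≡4) mod 7; (6|7)=-1, (4|7)=+1; (−1)^{1·1·3}·(-1)^1·(+1)^1 = +1.
v=19: a=19^1·(≡9), b=19^0·(≡8) mod 19; (9|19)=+1, (8|19)=-1; (−1)^{1·0·9}·(+1)^0·(-1)^1 = -1.
(-1729, 1155 / ℚ) ramifies at {2, 3, 13, 19}: a division algebra.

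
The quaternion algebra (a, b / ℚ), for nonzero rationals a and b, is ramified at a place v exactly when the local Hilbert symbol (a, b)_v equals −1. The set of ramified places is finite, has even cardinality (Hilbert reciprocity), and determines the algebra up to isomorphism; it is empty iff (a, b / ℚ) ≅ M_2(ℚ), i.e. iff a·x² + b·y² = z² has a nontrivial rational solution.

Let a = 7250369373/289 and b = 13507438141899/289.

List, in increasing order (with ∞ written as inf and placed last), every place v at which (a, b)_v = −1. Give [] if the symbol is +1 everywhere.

[23, 37]

(a, b) ≡ (9945637, 432419) mod (ℚ^×)²; places V = {2, 3, 13, 17, 23, 29, 31, 37, ∞}.
(a,b)_23: α=1, u≡11; β=2, v≡17 (mod 23); (11|23)=-1, (17|23)=-1; sign (−1)^0·-1^2·-1^1 = -1.
(a,b)_29: α=1, u≡4; β=1, v≡28 (mod 29); (4|29)=+1, (28|29)=+1; sign (−1)^0·+1^1·+1^1 = +1.
(a,b)_3: α=6, u≡1; β=10, v≡2 (mod 3); (1|3)=+1, (2|3)=-1; sign (−1)^0·+1^10·-1^6 = +1.
(a,b)_∞: sgn(9945637)=+, sgn(432419)=+, so +1.
(a,b)_13: α=1, u≡4; β=1, v≡3 (mod 13); (4|13)=+1, (3|13)=+1; sign (−1)^0·+1^1·+1^1 = +1.
(a,b)_17: α=-2, u≡1; β=-2, v≡10 (mod 17); (1|17)=+1, (10|17)=-1; sign (−1)^0·+1^-2·-1^-2 = +1.
(a,b)_37: α=1, u≡36; β=1, v≡24 (mod 37); (36|37)=+1, (24|37)=-1; sign (−1)^0·+1^1·-1^1 = -1.
(a,b)_2: α=0, β=0; u≡5, v≡3 (mod 8); ε(u)ε(v)=0·1, αω(v)=0·1, βω(u)=0·1; sum ≡ 0  ⇒  +1.
(a,b)_31: α=1, u≡19; β=1, v≡26 (mod 31); (19|31)=+1, (26|31)=-1; sign (−1)^1·+1^1·-1^1 = +1.
Ram(9945637, 432419) = {23, 37}; no ℚ_23-point on the conic.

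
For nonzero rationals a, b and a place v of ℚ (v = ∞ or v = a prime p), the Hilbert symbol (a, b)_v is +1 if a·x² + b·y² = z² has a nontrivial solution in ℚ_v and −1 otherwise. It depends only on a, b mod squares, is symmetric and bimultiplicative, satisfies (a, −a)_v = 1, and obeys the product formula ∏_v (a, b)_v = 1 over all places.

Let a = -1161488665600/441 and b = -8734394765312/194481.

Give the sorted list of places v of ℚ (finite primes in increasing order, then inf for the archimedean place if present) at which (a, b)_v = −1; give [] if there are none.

[19, 23, 47, inf]

Mod squares: a ≡ -20539, b ≡ -437. Check v ∈ {∞, 2, 3, 5, 7, 19, 23, 47}.
v=23: a=23^1·(≡1), b=23^1·(≡12) mod 23; (1|23)=+1, (12|23)=+1; (−1)^{1·1·11}·(+1)^1·(+1)^1 = -1.
v=7: a=7^-2·(≡5), b=7^-4·(≡2) mod 7; (5|7)=-1, (2|7)=+1; (−1)^{-2·-4·3}·(-1)^-4·(+1)^-2 = +1.
v=19: a=19^1·(≡8), b=19^1·(≡12) mod 19; (8|19)=-1, (12|19)=-1; (−1)^{1·1·9}·(-1)^1·(-1)^1 = -1.
v=2: v_2(a)=10, v_2(b)=12; units ≡ 5, 3 (mod 8); ε·ε+αω+βω = 0·1+10·1+12·1 ≡ 0  ⇒  (a,b)_2 = +1.
v=47: a=47^3·(≡43), b=47^4·(≡29) mod 47; (43|47)=-1, (29|47)=-1; (−1)^{3·4·23}·(-1)^4·(-1)^3 = -1.
v=3: a=3^-2·(≡2), b=3^-4·(≡1) mod 3; (2|3)=-1, (1|3)=+1; (−1)^{-2·-4·1}·(-1)^-4·(+1)^-2 = +1.
v=5: a=5^2·(≡1), b=5^0·(≡3) mod 5; (1|5)=+1, (3|5)=-1; (−1)^{2·0·2}·(+1)^0·(-1)^2 = +1.
v=∞: -20539 < 0 and -437 < 0  ⇒  (a,b)_∞ = -1.
|Ram(-20539, -437)| = 4, even; anisotropic at {19, 23, 47, ∞}.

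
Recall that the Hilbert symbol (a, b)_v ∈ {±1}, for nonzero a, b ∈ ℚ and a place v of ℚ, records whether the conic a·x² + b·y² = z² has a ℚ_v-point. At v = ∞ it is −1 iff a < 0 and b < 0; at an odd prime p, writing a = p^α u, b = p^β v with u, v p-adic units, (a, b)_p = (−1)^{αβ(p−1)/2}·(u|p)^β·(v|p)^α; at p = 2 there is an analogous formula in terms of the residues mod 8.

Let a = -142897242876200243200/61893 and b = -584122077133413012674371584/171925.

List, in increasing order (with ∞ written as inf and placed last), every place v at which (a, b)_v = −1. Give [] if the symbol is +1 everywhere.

(a, b) ≡ (-75361, -38038) mod (ℚ^×)²; places V = {2, 3, 5, 7, 11, 13, 17, 19, 23, 31, ∞}.
(a,b)_13: α=-1, u≡12; β=-1, v≡12 (mod 13); (12|13)=+1, (12|13)=+1; sign (−1)^0·+1^-1·+1^-1 = +1.
(a,b)_11: α=1, u≡7; β=1, v≡2 (mod 11); (7|11)=-1, (2|11)=-1; sign (−1)^1·-1^1·-1^1 = -1.
(a,b)_5: α=2, u≡4; β=-2, v≡3 (mod 5); (4|5)=+1, (3|5)=-1; sign (−1)^0·+1^-2·-1^2 = +1.
(a,b)_∞: sgn(-75361)=−, sgn(-38038)=−, so -1.
(a,b)_31: α=3, u≡5; β=4, v≡13 (mod 31); (5|31)=+1, (13|31)=-1; sign (−1)^0·+1^4·-1^3 = -1.
(a,b)_7: α=4, u≡1; β=5, v≡6 (mod 7); (1|7)=+1, (6|7)=-1; sign (−1)^0·+1^5·-1^4 = +1.
(a,b)_3: α=-2, u≡2; β=6, v≡2 (mod 3); (2|3)=-1, (2|3)=-1; sign (−1)^0·-1^6·-1^-2 = +1.
(a,b)_2: α=12, β=13; u≡7, v≡5 (mod 8); ε(u)ε(v)=1·0, αω(v)=12·1, βω(u)=13·0; sum ≡ 0  ⇒  +1.
(a,b)_19: α=2, u≡8; β=3, v≡8 (mod 19); (8|19)=-1, (8|19)=-1; sign (−1)^0·-1^3·-1^2 = -1.
(a,b)_17: α=3, u≡1; β=4, v≡13 (mod 17); (1|17)=+1, (13|17)=+1; sign (−1)^0·+1^4·+1^3 = +1.
(a,b)_23: α=-2, u≡21; β=-2, v≡9 (mod 23); (21|23)=-1, (9|23)=+1; sign (−1)^0·-1^-2·+1^-2 = +1.
|Ram(-75361, -38038)| = 4, even; anisotropic at {11, 19, 31, ∞}.

[11, 19, 31, inf]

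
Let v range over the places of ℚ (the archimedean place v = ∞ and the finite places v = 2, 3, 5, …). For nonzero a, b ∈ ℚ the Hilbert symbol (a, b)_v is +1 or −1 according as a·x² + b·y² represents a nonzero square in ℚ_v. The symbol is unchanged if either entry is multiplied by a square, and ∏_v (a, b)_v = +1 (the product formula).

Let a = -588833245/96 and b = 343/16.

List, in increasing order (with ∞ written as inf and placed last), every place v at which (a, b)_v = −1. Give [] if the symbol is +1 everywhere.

[5, 7, 11, 13]

Mod squares: a ≡ -30030, b ≡ 7. Check v ∈ {∞, 2, 3, 5, 7, 11, 13}.
v=7: a=7^7·(≡4), b=7^3·(≡4) mod 7; (4|7)=+1, (4|7)=+1; (−1)^{7·3·3}·(+1)^3·(+1)^7 = -1.
v=∞: -30030 < 0 and 7 > 0  ⇒  (a,b)_∞ = +1.
v=5: a=5^1·(≡1), b=5^0·(≡3) mod 5; (1|5)=+1, (3|5)=-1; (−1)^{1·0·2}·(+1)^0·(-1)^1 = -1.
v=3: a=3^-1·(≡1), b=3^0·(≡1) mod 3; (1|3)=+1, (1|3)=+1; (−1)^{-1·0·1}·(+1)^0·(+1)^-1 = +1.
v=11: a=11^1·(≡9), b=11^0·(≡7) mod 11; (9|11)=+1, (7|11)=-1; (−1)^{1·0·5}·(+1)^0·(-1)^1 = -1.
v=2: v_2(a)=-5, v_2(b)=-4; units ≡ 1, 7 (mod 8); ε·ε+αω+βω = 0·1+-5·0+-4·0 ≡ 0  ⇒  (a,b)_2 = +1.
v=13: a=13^1·(≡12), b=13^0·(≡6) mod 13; (12|13)=+1, (6|13)=-1; (−1)^{1·0·6}·(+1)^0·(-1)^1 = -1.
Ram(-30030, 7) = {5, 7, 11, 13}; no ℚ_5-point on the conic.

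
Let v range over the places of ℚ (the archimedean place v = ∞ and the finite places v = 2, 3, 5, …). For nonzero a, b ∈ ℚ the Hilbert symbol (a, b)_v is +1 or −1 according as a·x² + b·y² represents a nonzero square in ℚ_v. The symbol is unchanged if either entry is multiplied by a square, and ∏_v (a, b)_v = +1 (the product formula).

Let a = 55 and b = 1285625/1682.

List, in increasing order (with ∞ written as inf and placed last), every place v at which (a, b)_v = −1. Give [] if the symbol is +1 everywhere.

[]

Mod squares: a ≡ 55, b ≡ 34. Check v ∈ {∞, 2, 5, 11, 17, 29}.
v=11: a=11^1·(≡5), b=11^2·(≡1) mod 11; (5|11)=+1, (1|11)=+1; (−1)^{1·2·5}·(+1)^2·(+1)^1 = +1.
v=∞: 55 > 0 and 34 > 0  ⇒  (a,b)_∞ = +1.
v=2: v_2(a)=0, v_2(b)=-1; units ≡ 7, 1 (mod 8); ε·ε+αω+βω = 1·0+0·0+-1·0 ≡ 0  ⇒  (a,b)_2 = +1.
v=29: a=29^0·(≡26), b=29^-2·(≡13) mod 29; (26|29)=-1, (13|29)=+1; (−1)^{0·-2·14}·(-1)^-2·(+1)^0 = +1.
v=5: a=5^1·(≡1), b=5^4·(≡1) mod 5; (1|5)=+1, (1|5)=+1; (−1)^{1·4·2}·(+1)^4·(+1)^1 = +1.
v=17: a=17^0·(≡4), b=17^1·(≡8) mod 17; (4|17)=+1, (8|17)=+1; (−1)^{0·1·8}·(+1)^1·(+1)^0 = +1.
Every local symbol is +1, so the conic 55·x² + 34·y² = z² has ℚ_v-points for all v and hence a ℚ-point; (a, b / ℚ) ≅ M_2(ℚ).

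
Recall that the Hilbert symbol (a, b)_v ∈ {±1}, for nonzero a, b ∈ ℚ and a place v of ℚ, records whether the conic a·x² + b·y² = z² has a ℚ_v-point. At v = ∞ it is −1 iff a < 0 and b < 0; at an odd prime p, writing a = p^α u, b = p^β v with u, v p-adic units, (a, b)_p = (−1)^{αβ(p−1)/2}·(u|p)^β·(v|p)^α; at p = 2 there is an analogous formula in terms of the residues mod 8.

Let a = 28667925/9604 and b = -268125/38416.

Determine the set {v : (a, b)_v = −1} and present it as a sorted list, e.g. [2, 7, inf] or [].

[11, 13]

(a, b) ≡ (13, -429) mod (ℚ^×)²; places V = {2, 3, 5, 7, 11, 13, ∞}.
(a,b)_5: α=2, u≡3; β=4, v≡1 (mod 5); (3|5)=-1, (1|5)=+1; sign (−1)^0·-1^4·+1^2 = +1.
(a,b)_∞: sgn(13)=+, sgn(-429)=−, so +1.
(a,b)_13: α=1, u≡10; β=1, v≡6 (mod 13); (10|13)=+1, (6|13)=-1; sign (−1)^0·+1^1·-1^1 = -1.
(a,b)_3: α=6, u≡1; β=1, v≡1 (mod 3); (1|3)=+1, (1|3)=+1; sign (−1)^0·+1^1·+1^6 = +1.
(a,b)_11: α=2, u≡7; β=1, v≡3 (mod 11); (7|11)=-1, (3|11)=+1; sign (−1)^0·-1^1·+1^2 = -1.
(a,b)_2: α=-2, β=-4; u≡5, v≡3 (mod 8); ε(u)ε(v)=0·1, αω(v)=-2·1, βω(u)=-4·1; sum ≡ 0  ⇒  +1.
(a,b)_7: α=-4, u≡5; β=-4, v≡5 (mod 7); (5|7)=-1, (5|7)=-1; sign (−1)^0·-1^-4·-1^-4 = +1.
(13, -429 / ℚ) ramifies at {11, 13}: a division algebra.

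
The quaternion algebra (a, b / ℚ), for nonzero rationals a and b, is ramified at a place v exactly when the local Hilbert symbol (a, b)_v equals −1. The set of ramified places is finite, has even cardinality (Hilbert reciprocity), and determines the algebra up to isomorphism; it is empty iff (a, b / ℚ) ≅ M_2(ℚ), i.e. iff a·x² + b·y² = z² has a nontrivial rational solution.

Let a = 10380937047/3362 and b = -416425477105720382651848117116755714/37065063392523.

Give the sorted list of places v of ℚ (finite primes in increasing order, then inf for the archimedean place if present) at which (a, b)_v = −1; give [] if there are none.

[2, 3, 7, 13]

(a, b) ≡ (55614, -1302) mod (ℚ^×)²; places V = {2, 3, 7, 13, 17, 23, 31, 41, 47, ∞}.
(a,b)_41: α=-2, u≡31; β=-6, v≡20 (mod 41); (31|41)=+1, (20|41)=+1; sign (−1)^0·+1^-6·+1^-2 = +1.
(a,b)_∞: sgn(55614)=+, sgn(-1302)=−, so +1.
(a,b)_47: α=2, u≡43; β=6, v≡3 (mod 47); (43|47)=-1, (3|47)=+1; sign (−1)^0·-1^6·+1^2 = +1.
(a,b)_23: α=1, u≡3; β=4, v≡1 (mod 23); (3|23)=+1, (1|23)=+1; sign (−1)^0·+1^4·+1^1 = +1.
(a,b)_13: α=3, u≡4; β=10, v≡6 (mod 13); (4|13)=+1, (6|13)=-1; sign (−1)^0·+1^10·-1^3 = -1.
(a,b)_3: α=1, u≡1; β=-3, v≡1 (mod 3); (1|3)=+1, (1|3)=+1; sign (−1)^1·+1^-3·+1^1 = -1.
(a,b)_17: α=0, u≡14; β=-2, v≡6 (mod 17); (14|17)=-1, (6|17)=-1; sign (−1)^0·-1^-2·-1^0 = +1.
(a,b)_7: α=0, u≡6; β=5, v≡5 (mod 7); (6|7)=-1, (5|7)=-1; sign (−1)^0·-1^5·-1^0 = -1.
(a,b)_31: α=1, u≡15; β=3, v≡9 (mod 31); (15|31)=-1, (9|31)=+1; sign (−1)^1·-1^3·+1^1 = +1.
(a,b)_2: α=-1, β=1; u≡7, v≡5 (mod 8); ε(u)ε(v)=1·0, αω(v)=-1·1, βω(u)=1·0; sum ≡ 1  ⇒  -1.
(55614, -1302 / ℚ) ramifies at {2, 3, 7, 13}: a division algebra.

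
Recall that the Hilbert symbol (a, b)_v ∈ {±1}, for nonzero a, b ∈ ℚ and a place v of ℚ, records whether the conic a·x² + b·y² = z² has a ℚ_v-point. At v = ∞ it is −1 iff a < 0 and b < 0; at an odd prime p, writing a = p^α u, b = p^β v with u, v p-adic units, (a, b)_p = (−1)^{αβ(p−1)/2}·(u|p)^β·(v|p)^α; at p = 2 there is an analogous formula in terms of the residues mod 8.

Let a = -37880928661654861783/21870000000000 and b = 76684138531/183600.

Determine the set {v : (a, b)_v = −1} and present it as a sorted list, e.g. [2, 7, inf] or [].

[3, 17]

(a, b) ≡ (-134589, 4641) mod (ℚ^×)²; places V = {2, 3, 5, 7, 11, 13, 17, 29, ∞}.
(a,b)_13: α=5, u≡7; β=3, v≡11 (mod 13); (7|13)=-1, (11|13)=-1; sign (−1)^0·-1^3·-1^5 = +1.
(a,b)_2: α=-10, β=-4; u≡3, v≡1 (mod 8); ε(u)ε(v)=1·0, αω(v)=-10·0, βω(u)=-4·1; sum ≡ 0  ⇒  +1.
(a,b)_7: α=5, u≡1; β=3, v≡3 (mod 7); (1|7)=+1, (3|7)=-1; sign (−1)^1·+1^3·-1^5 = +1.
(a,b)_29: α=3, u≡23; β=2, v≡1 (mod 29); (23|29)=+1, (1|29)=+1; sign (−1)^0·+1^2·+1^3 = +1.
(a,b)_17: α=1, u≡3; β=-1, v≡1 (mod 17); (3|17)=-1, (1|17)=+1; sign (−1)^0·-1^-1·+1^1 = -1.
(a,b)_∞: sgn(-134589)=−, sgn(4641)=+, so +1.
(a,b)_11: α=4, u≡6; β=2, v≡8 (mod 11); (6|11)=-1, (8|11)=-1; sign (−1)^0·-1^2·-1^4 = +1.
(a,b)_3: α=-7, u≡2; β=-3, v≡2 (mod 3); (2|3)=-1, (2|3)=-1; sign (−1)^1·-1^-3·-1^-7 = -1.
(a,b)_5: α=-10, u≡4; β=-2, v≡4 (mod 5); (4|5)=+1, (4|5)=+1; sign (−1)^0·+1^-2·+1^-10 = +1.
Ram(-134589, 4641) = {3, 17}; no ℚ_3-point on the conic.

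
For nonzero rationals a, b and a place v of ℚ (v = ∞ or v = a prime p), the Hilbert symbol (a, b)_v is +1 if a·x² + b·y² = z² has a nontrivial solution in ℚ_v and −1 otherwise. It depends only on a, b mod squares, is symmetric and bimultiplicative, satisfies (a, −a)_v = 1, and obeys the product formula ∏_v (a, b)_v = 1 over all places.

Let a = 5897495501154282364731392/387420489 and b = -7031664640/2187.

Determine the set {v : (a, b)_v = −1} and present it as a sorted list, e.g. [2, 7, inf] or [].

[2, 3, 5, 11]

Mod squares: a ≡ 182, b ≡ -2145. Check v ∈ {∞, 2, 3, 5, 7, 11, 13}.
v=7: a=7^9·(≡5), b=7^4·(≡2) mod 7; (5|7)=-1, (2|7)=+1; (−1)^{9·4·3}·(-1)^4·(+1)^9 = +1.
v=11: a=11^2·(≡2), b=11^1·(≡5) mod 11; (2|11)=-1, (5|11)=+1; (−1)^{2·1·5}·(-1)^1·(+1)^2 = -1.
v=5: a=5^0·(≡3), b=5^1·(≡1) mod 5; (3|5)=-1, (1|5)=+1; (−1)^{0·1·2}·(-1)^1·(+1)^0 = -1.
v=∞: 182 > 0 and -2145 < 0  ⇒  (a,b)_∞ = +1.
v=3: a=3^-18·(≡2), b=3^-7·(≡2) mod 3; (2|3)=-1, (2|3)=-1; (−1)^{-18·-7·1}·(-1)^-7·(-1)^-18 = -1.
v=2: v_2(a)=39, v_2(b)=12; units ≡ 3, 7 (mod 8); ε·ε+αω+βω = 1·1+39·0+12·1 ≡ 1  ⇒  (a,b)_2 = -1.
v=13: a=13^3·(≡9), b=13^1·(≡4) mod 13; (9|13)=+1, (4|13)=+1; (−1)^{3·1·6}·(+1)^1·(+1)^3 = +1.
Ram(182, -2145) = {2, 3, 5, 11}; no ℚ_2-point on the conic.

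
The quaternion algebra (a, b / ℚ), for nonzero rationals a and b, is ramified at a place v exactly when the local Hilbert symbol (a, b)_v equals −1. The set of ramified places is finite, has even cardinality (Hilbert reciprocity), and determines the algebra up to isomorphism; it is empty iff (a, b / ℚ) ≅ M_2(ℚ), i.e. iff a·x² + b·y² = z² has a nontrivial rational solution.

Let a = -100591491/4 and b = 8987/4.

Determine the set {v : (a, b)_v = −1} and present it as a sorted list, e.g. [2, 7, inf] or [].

(a, b) ≡ (-100591491, 8987) mod (ℚ^×)²; places V = {2, 3, 7, 11, 13, 19, 41, 43, ∞}.
(a,b)_43: α=1, u≡41; β=1, v≡20 (mod 43); (41|43)=+1, (20|43)=-1; sign (−1)^1·+1^1·-1^1 = +1.
(a,b)_∞: sgn(-100591491)=−, sgn(8987)=+, so +1.
(a,b)_41: α=1, u≡28; β=0, v≡2 (mod 41); (28|41)=-1, (2|41)=+1; sign (−1)^0·-1^0·+1^1 = +1.
(a,b)_3: α=1, u≡2; β=0, v≡2 (mod 3); (2|3)=-1, (2|3)=-1; sign (−1)^0·-1^0·-1^1 = -1.
(a,b)_13: α=1, u≡10; β=0, v≡1 (mod 13); (10|13)=+1, (1|13)=+1; sign (−1)^0·+1^0·+1^1 = +1.
(a,b)_2: α=-2, β=-2; u≡5, v≡3 (mod 8); ε(u)ε(v)=0·1, αω(v)=-2·1, βω(u)=-2·1; sum ≡ 0  ⇒  +1.
(a,b)_7: α=1, u≡6; β=0, v≡5 (mod 7); (6|7)=-1, (5|7)=-1; sign (−1)^0·-1^0·-1^1 = -1.
(a,b)_11: α=1, u≡1; β=1, v≡9 (mod 11); (1|11)=+1, (9|11)=+1; sign (−1)^1·+1^1·+1^1 = -1.
(a,b)_19: α=1, u≡1; β=1, v≡9 (mod 19); (1|19)=+1, (9|19)=+1; sign (−1)^1·+1^1·+1^1 = -1.
|Ram(-100591491, 8987)| = 4, even; anisotropic at {3, 7, 11, 19}.

[3, 7, 11, 19]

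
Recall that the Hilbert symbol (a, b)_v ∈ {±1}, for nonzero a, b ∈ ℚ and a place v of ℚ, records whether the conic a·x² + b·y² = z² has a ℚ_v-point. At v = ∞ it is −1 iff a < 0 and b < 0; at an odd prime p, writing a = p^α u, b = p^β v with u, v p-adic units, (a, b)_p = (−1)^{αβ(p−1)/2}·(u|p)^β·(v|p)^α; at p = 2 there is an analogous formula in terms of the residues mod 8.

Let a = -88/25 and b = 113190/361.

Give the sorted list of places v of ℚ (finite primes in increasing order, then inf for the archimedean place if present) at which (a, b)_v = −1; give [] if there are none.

Mod squares: a ≡ -22, b ≡ 2310. Check v ∈ {∞, 2, 3, 5, 7, 11, 19}.
v=5: a=5^-2·(≡2), b=5^1·(≡3) mod 5; (2|5)=-1, (3|5)=-1; (−1)^{-2·1·2}·(-1)^1·(-1)^-2 = -1.
v=11: a=11^1·(≡1), b=11^1·(≡3) mod 11; (1|11)=+1, (3|11)=+1; (−1)^{1·1·5}·(+1)^1·(+1)^1 = -1.
v=19: a=19^0·(≡17), b=19^-2·(≡7) mod 19; (17|19)=+1, (7|19)=+1; (−1)^{0·-2·9}·(+1)^-2·(+1)^0 = +1.
v=3: a=3^0·(≡2), b=3^1·(≡2) mod 3; (2|3)=-1, (2|3)=-1; (−1)^{0·1·1}·(-1)^1·(-1)^0 = -1.
v=∞: -22 < 0 and 2310 > 0  ⇒  (a,b)_∞ = +1.
v=7: a=7^0·(≡6), b=7^3·(≡2) mod 7; (6|7)=-1, (2|7)=+1; (−1)^{0·3·3}·(-1)^3·(+1)^0 = -1.
v=2: v_2(a)=3, v_2(b)=1; units ≡ 5, 3 (mod 8); ε·ε+αω+βω = 0·1+3·1+1·1 ≡ 0  ⇒  (a,b)_2 = +1.
|Ram(-22, 2310)| = 4, even; anisotropic at {3, 5, 7, 11}.

[3, 5, 7, 11]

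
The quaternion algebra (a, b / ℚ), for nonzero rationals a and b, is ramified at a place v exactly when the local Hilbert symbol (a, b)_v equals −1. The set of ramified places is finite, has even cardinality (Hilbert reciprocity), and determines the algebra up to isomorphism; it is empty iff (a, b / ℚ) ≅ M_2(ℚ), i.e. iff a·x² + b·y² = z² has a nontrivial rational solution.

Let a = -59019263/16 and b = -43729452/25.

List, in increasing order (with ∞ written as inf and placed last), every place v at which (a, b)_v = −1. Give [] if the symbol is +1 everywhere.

(a, b) ≡ (-59019263, -1214707) mod (ℚ^×)²; places V = {2, 3, 5, 13, 19, 29, 41, 43, 47, 53, ∞}.
(a,b)_47: α=1, u≡4; β=0, v≡4 (mod 47); (4|47)=+1, (4|47)=+1; sign (−1)^0·+1^0·+1^1 = +1.
(a,b)_41: α=0, u≡2; β=1, v≡5 (mod 41); (2|41)=+1, (5|41)=+1; sign (−1)^0·+1^1·+1^0 = +1.
(a,b)_53: α=1, u≡14; β=1, v≡22 (mod 53); (14|53)=-1, (22|53)=-1; sign (−1)^0·-1^1·-1^1 = +1.
(a,b)_19: α=1, u≡8; β=0, v≡6 (mod 19); (8|19)=-1, (6|19)=+1; sign (−1)^0·-1^0·+1^1 = +1.
(a,b)_29: α=1, u≡10; β=0, v≡1 (mod 29); (10|29)=-1, (1|29)=+1; sign (−1)^0·-1^0·+1^1 = +1.
(a,b)_2: α=-4, β=2; u≡1, v≡5 (mod 8); ε(u)ε(v)=0·0, αω(v)=-4·1, βω(u)=2·0; sum ≡ 0  ⇒  +1.
(a,b)_∞: sgn(-59019263)=−, sgn(-1214707)=−, so -1.
(a,b)_13: α=0, u≡3; β=1, v≡2 (mod 13); (3|13)=+1, (2|13)=-1; sign (−1)^0·+1^1·-1^0 = +1.
(a,b)_43: α=1, u≡20; β=1, v≡39 (mod 43); (20|43)=-1, (39|43)=-1; sign (−1)^1·-1^1·-1^1 = -1.
(a,b)_3: α=0, u≡1; β=2, v≡2 (mod 3); (1|3)=+1, (2|3)=-1; sign (−1)^0·+1^2·-1^0 = +1.
(a,b)_5: α=0, u≡2; β=-2, v≡3 (mod 5); (2|5)=-1, (3|5)=-1; sign (−1)^0·-1^-2·-1^0 = +1.
Ram(-59019263, -1214707) = {43, ∞}; no ℚ_43-point on the conic.

[43, inf]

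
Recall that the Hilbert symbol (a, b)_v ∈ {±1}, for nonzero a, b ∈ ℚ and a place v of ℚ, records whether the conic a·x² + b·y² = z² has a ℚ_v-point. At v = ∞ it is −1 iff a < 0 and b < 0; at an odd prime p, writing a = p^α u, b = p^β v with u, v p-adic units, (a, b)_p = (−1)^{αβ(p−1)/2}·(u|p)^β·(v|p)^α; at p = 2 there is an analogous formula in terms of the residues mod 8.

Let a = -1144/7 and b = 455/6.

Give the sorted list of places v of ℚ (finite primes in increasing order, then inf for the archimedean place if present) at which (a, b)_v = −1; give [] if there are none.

[2, 3, 5, 11]

(a, b) ≡ (-2002, 2730) mod (ℚ^×)²; places V = {2, 3, 5, 7, 11, 13, ∞}.
(a,b)_2: α=3, β=-1; u≡7, v≡5 (mod 8); ε(u)ε(v)=1·0, αω(v)=3·1, βω(u)=-1·0; sum ≡ 1  ⇒  -1.
(a,b)_3: α=0, u≡2; β=-1, v≡1 (mod 3); (2|3)=-1, (1|3)=+1; sign (−1)^0·-1^-1·+1^0 = -1.
(a,b)_5: α=0, u≡3; β=1, v≡1 (mod 5); (3|5)=-1, (1|5)=+1; sign (−1)^0·-1^1·+1^0 = -1.
(a,b)_13: α=1, u≡6; β=1, v≡8 (mod 13); (6|13)=-1, (8|13)=-1; sign (−1)^0·-1^1·-1^1 = +1.
(a,b)_11: α=1, u≡4; β=0, v≡8 (mod 11); (4|11)=+1, (8|11)=-1; sign (−1)^0·+1^0·-1^1 = -1.
(a,b)_7: α=-1, u≡4; β=1, v≡5 (mod 7); (4|7)=+1, (5|7)=-1; sign (−1)^1·+1^1·-1^-1 = +1.
(a,b)_∞: sgn(-2002)=−, sgn(2730)=+, so +1.
Ram(-2002, 2730) = {2, 3, 5, 11}; no ℚ_2-point on the conic.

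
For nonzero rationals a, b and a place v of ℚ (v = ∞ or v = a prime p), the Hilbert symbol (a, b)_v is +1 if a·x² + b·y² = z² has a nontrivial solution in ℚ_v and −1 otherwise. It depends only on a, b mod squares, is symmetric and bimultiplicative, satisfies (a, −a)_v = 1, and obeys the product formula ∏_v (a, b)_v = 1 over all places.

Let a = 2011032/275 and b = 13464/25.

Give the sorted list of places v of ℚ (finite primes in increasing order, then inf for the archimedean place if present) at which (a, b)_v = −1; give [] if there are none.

(a, b) ≡ (614482, 374) mod (ℚ^×)²; places V = {2, 3, 5, 11, 17, 31, 53, ∞}.
(a,b)_2: α=3, β=3; u≡1, v≡3 (mod 8); ε(u)ε(v)=0·1, αω(v)=3·1, βω(u)=3·0; sum ≡ 1  ⇒  -1.
(a,b)_∞: sgn(614482)=+, sgn(374)=+, so +1.
(a,b)_31: α=1, u≡26; β=0, v≡19 (mod 31); (26|31)=-1, (19|31)=+1; sign (−1)^0·-1^0·+1^1 = +1.
(a,b)_3: α=2, u≡1; β=2, v≡2 (mod 3); (1|3)=+1, (2|3)=-1; sign (−1)^0·+1^2·-1^2 = +1.
(a,b)_11: α=-1, u≡4; β=1, v≡1 (mod 11); (4|11)=+1, (1|11)=+1; sign (−1)^1·+1^1·+1^-1 = -1.
(a,b)_53: α=1, u≡42; β=0, v≡34 (mod 53); (42|53)=+1, (34|53)=-1; sign (−1)^0·+1^0·-1^1 = -1.
(a,b)_5: α=-2, u≡2; β=-2, v≡4 (mod 5); (2|5)=-1, (4|5)=+1; sign (−1)^0·-1^-2·+1^-2 = +1.
(a,b)_17: α=1, u≡9; β=1, v≡14 (mod 17); (9|17)=+1, (14|17)=-1; sign (−1)^0·+1^1·-1^1 = -1.
(614482, 374 / ℚ) ramifies at {2, 11, 17, 53}: a division algebra.

[2, 11, 17, 53]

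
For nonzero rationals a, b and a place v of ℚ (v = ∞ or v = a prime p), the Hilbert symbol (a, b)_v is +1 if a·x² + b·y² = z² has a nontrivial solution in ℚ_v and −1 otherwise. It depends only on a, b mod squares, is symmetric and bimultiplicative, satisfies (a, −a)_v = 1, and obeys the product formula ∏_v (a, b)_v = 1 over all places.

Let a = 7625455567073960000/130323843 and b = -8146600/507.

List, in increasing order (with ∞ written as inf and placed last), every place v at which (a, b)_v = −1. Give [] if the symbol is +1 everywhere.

[2, 3, 11, 23]

(a, b) ≡ (483, -462) mod (ℚ^×)²; places V = {2, 3, 5, 7, 11, 13, 17, 23, ∞}.
(a,b)_13: α=-6, u≡8; β=-2, v≡2 (mod 13); (8|13)=-1, (2|13)=-1; sign (−1)^0·-1^-2·-1^-6 = +1.
(a,b)_23: α=5, u≡7; β=2, v≡10 (mod 23); (7|23)=-1, (10|23)=-1; sign (−1)^0·-1^2·-1^5 = -1.
(a,b)_2: α=6, β=3; u≡3, v≡1 (mod 8); ε(u)ε(v)=1·0, αω(v)=6·0, βω(u)=3·1; sum ≡ 1  ⇒  -1.
(a,b)_3: α=-3, u≡2; β=-1, v≡2 (mod 3); (2|3)=-1, (2|3)=-1; sign (−1)^1·-1^-1·-1^-3 = -1.
(a,b)_5: α=4, u≡2; β=2, v≡3 (mod 5); (2|5)=-1, (3|5)=-1; sign (−1)^0·-1^2·-1^4 = +1.
(a,b)_11: α=4, u≡7; β=1, v≡8 (mod 11); (7|11)=-1, (8|11)=-1; sign (−1)^0·-1^1·-1^4 = -1.
(a,b)_17: α=2, u≡6; β=0, v≡10 (mod 17); (6|17)=-1, (10|17)=-1; sign (−1)^0·-1^0·-1^2 = +1.
(a,b)_∞: sgn(483)=+, sgn(-462)=−, so +1.
(a,b)_7: α=1, u≡6; β=1, v≡2 (mod 7); (6|7)=-1, (2|7)=+1; sign (−1)^1·-1^1·+1^1 = +1.
(483, -462 / ℚ) ramifies at {2, 3, 11, 23}: a division algebra.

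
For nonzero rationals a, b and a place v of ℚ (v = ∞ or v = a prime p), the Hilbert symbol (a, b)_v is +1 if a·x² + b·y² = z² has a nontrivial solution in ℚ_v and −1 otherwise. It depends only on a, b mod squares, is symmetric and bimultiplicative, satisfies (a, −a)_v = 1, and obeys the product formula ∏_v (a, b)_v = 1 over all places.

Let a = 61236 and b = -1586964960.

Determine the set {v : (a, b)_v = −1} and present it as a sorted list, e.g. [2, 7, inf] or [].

[2, 3]

(a, b) ≡ (21, -510) mod (ℚ^×)²; places V = {2, 3, 5, 7, 17, ∞}.
(a,b)_3: α=7, u≡1; β=5, v≡1 (mod 3); (1|3)=+1, (1|3)=+1; sign (−1)^1·+1^5·+1^7 = -1.
(a,b)_2: α=2, β=5; u≡5, v≡1 (mod 8); ε(u)ε(v)=0·0, αω(v)=2·0, βω(u)=5·1; sum ≡ 1  ⇒  -1.
(a,b)_5: α=0, u≡1; β=1, v≡3 (mod 5); (1|5)=+1, (3|5)=-1; sign (−1)^0·+1^1·-1^0 = +1.
(a,b)_17: α=0, u≡2; β=1, v≡13 (mod 17); (2|17)=+1, (13|17)=+1; sign (−1)^0·+1^1·+1^0 = +1.
(a,b)_∞: sgn(21)=+, sgn(-510)=−, so +1.
(a,b)_7: α=1, u≡5; β=4, v≡1 (mod 7); (5|7)=-1, (1|7)=+1; sign (−1)^0·-1^4·+1^1 = +1.
Ram(21, -510) = {2, 3}; no ℚ_2-point on the conic.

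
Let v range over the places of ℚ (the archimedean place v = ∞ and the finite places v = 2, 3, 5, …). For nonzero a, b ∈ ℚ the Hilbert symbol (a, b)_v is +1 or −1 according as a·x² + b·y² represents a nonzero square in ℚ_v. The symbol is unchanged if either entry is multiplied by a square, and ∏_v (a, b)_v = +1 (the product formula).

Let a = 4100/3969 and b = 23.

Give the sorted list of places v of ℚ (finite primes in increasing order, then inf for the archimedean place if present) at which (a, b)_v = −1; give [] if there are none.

[]

Mod squares: a ≡ 41, b ≡ 23. Check v ∈ {∞, 2, 3, 5, 7, 23, 41}.
v=3: a=3^-4·(≡2), b=3^0·(≡2) mod 3; (2|3)=-1, (2|3)=-1; (−1)^{-4·0·1}·(-1)^0·(-1)^-4 = +1.
v=7: a=7^-2·(≡3), b=7^0·(≡2) mod 7; (3|7)=-1, (2|7)=+1; (−1)^{-2·0·3}·(-1)^0·(+1)^-2 = +1.
v=41: a=41^1·(≡8), b=41^0·(≡23) mod 41; (8|41)=+1, (23|41)=+1; (−1)^{1·0·20}·(+1)^0·(+1)^1 = +1.
v=∞: 41 > 0 and 23 > 0  ⇒  (a,b)_∞ = +1.
v=5: a=5^2·(≡1), b=5^0·(≡3) mod 5; (1|5)=+1, (3|5)=-1; (−1)^{2·0·2}·(+1)^0·(-1)^2 = +1.
v=23: a=23^0·(≡4), b=23^1·(≡1) mod 23; (4|23)=+1, (1|23)=+1; (−1)^{0·1·11}·(+1)^1·(+1)^0 = +1.
v=2: v_2(a)=2, v_2(b)=0; units ≡ 1, 7 (mod 8); ε·ε+αω+βω = 0·1+2·0+0·0 ≡ 0  ⇒  (a,b)_2 = +1.
Ram(a, b) = ∅: the form 41·x² + 23·y² − z² is isotropic over every ℚ_v, so by Hasse–Minkowski it is isotropic over ℚ.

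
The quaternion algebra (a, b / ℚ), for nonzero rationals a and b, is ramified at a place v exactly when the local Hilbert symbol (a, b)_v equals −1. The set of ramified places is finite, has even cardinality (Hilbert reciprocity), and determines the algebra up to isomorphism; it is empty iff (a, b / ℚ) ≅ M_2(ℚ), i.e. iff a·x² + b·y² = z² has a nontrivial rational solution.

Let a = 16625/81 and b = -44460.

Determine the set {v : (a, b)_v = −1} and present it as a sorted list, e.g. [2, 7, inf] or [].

Mod squares: a ≡ 665, b ≡ -1235. Check v ∈ {∞, 2, 3, 5, 7, 13, 19}.
v=13: a=13^0·(≡8), b=13^1·(≡12) mod 13; (8|13)=-1, (12|13)=+1; (−1)^{0·1·6}·(-1)^1·(+1)^0 = -1.
v=7: a=7^1·(≡4), b=7^0·(≡4) mod 7; (4|7)=+1, (4|7)=+1; (−1)^{1·0·3}·(+1)^0·(+1)^1 = +1.
v=19: a=19^1·(≡4), b=19^1·(≡16) mod 19; (4|19)=+1, (16|19)=+1; (−1)^{1·1·9}·(+1)^1·(+1)^1 = -1.
v=5: a=5^3·(≡3), b=5^1·(≡3) mod 5; (3|5)=-1, (3|5)=-1; (−1)^{3·1·2}·(-1)^1·(-1)^3 = +1.
v=2: v_2(a)=0, v_2(b)=2; units ≡ 1, 5 (mod 8); ε·ε+αω+βω = 0·0+0·1+2·0 ≡ 0  ⇒  (a,b)_2 = +1.
v=3: a=3^-4·(≡2), b=3^2·(≡1) mod 3; (2|3)=-1, (1|3)=+1; (−1)^{-4·2·1}·(-1)^2·(+1)^-4 = +1.
v=∞: 665 > 0 and -1235 < 0  ⇒  (a,b)_∞ = +1.
|Ram(665, -1235)| = 2, even; anisotropic at {13, 19}.

[13, 19]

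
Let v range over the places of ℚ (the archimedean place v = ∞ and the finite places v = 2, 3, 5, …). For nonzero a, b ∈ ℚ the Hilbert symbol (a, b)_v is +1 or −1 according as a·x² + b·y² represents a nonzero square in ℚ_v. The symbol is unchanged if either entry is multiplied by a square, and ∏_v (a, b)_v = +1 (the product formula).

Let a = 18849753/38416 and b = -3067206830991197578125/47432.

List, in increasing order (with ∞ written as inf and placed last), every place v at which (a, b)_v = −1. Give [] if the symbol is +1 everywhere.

[5, 37]

Mod squares: a ≡ 17, b ≡ -4810. Check v ∈ {∞, 2, 3, 5, 7, 11, 13, 17, 37}.
v=2: v_2(a)=-4, v_2(b)=-3; units ≡ 1, 3 (mod 8); ε·ε+αω+βω = 0·1+-4·1+-3·0 ≡ 0  ⇒  (a,b)_2 = +1.
v=∞: 17 > 0 and -4810 < 0  ⇒  (a,b)_∞ = +1.
v=37: a=37^0·(≡14), b=37^1·(≡18) mod 37; (14|37)=-1, (18|37)=-1; (−1)^{0·1·18}·(-1)^1·(-1)^0 = -1.
v=11: a=11^0·(≡8), b=11^-2·(≡6) mod 11; (8|11)=-1, (6|11)=-1; (−1)^{0·-2·5}·(-1)^-2·(-1)^0 = +1.
v=7: a=7^-4·(≡3), b=7^-2·(≡3) mod 7; (3|7)=-1, (3|7)=-1; (−1)^{-4·-2·3}·(-1)^-2·(-1)^-4 = +1.
v=17: a=17^1·(≡4), b=17^2·(≡8) mod 17; (4|17)=+1, (8|17)=+1; (−1)^{1·2·8}·(+1)^2·(+1)^1 = +1.
v=5: a=5^0·(≡3), b=5^7·(≡3) mod 5; (3|5)=-1, (3|5)=-1; (−1)^{0·7·2}·(-1)^7·(-1)^0 = -1.
v=3: a=3^8·(≡2), b=3^24·(≡2) mod 3; (2|3)=-1, (2|3)=-1; (−1)^{8·24·1}·(-1)^24·(-1)^8 = +1.
v=13: a=13^2·(≡10), b=13^1·(≡6) mod 13; (10|13)=+1, (6|13)=-1; (−1)^{2·1·6}·(+1)^1·(-1)^2 = +1.
Ram(17, -4810) = {5, 37}; no ℚ_5-point on the conic.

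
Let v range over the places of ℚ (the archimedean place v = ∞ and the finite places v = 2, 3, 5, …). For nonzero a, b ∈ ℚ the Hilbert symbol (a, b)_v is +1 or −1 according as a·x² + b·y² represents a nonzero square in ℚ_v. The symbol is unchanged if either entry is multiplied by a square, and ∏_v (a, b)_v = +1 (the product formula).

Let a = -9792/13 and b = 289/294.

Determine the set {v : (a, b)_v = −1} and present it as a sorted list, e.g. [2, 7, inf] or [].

Mod squares: a ≡ -221, b ≡ 6. Check v ∈ {∞, 2, 3, 7, 13, 17}.
v=3: a=3^2·(≡1), b=3^-1·(≡2) mod 3; (1|3)=+1, (2|3)=-1; (−1)^{2·-1·1}·(+1)^-1·(-1)^2 = +1.
v=2: v_2(a)=6, v_2(b)=-1; units ≡ 3, 3 (mod 8); ε·ε+αω+βω = 1·1+6·1+-1·1 ≡ 0  ⇒  (a,b)_2 = +1.
v=7: a=7^0·(≡6), b=7^-2·(≡5) mod 7; (6|7)=-1, (5|7)=-1; (−1)^{0·-2·3}·(-1)^-2·(-1)^0 = +1.
v=13: a=13^-1·(≡10), b=13^0·(≡2) mod 13; (10|13)=+1, (2|13)=-1; (−1)^{-1·0·6}·(+1)^0·(-1)^-1 = -1.
v=∞: -221 < 0 and 6 > 0  ⇒  (a,b)_∞ = +1.
v=17: a=17^1·(≡8), b=17^2·(≡7) mod 17; (8|17)=+1, (7|17)=-1; (−1)^{1·2·8}·(+1)^2·(-1)^1 = -1.
|Ram(-221, 6)| = 2, even; anisotropic at {13, 17}.

[13, 17]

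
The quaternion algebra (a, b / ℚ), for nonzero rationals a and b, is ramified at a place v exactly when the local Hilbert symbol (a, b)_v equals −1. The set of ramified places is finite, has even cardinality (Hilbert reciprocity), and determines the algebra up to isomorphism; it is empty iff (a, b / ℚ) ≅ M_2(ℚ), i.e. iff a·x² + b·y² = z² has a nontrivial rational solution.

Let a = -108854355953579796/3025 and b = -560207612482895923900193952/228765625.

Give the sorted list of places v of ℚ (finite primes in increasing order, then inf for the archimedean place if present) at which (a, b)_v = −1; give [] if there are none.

[23, inf]

Mod squares: a ≡ -29, b ≡ -138. Check v ∈ {∞, 2, 3, 5, 7, 11, 23, 29}.
v=5: a=5^-2·(≡4), b=5^-6·(≡3) mod 5; (4|5)=+1, (3|5)=-1; (−1)^{-2·-6·2}·(+1)^-6·(-1)^-2 = +1.
v=2: v_2(a)=2, v_2(b)=5; units ≡ 3, 3 (mod 8); ε·ε+αω+βω = 1·1+2·1+5·1 ≡ 0  ⇒  (a,b)_2 = +1.
v=7: a=7^2·(≡6), b=7^4·(≡4) mod 7; (6|7)=-1, (4|7)=+1; (−1)^{2·4·3}·(-1)^4·(+1)^2 = +1.
v=23: a=23^2·(≡21), b=23^3·(≡14) mod 23; (21|23)=-1, (14|23)=-1; (−1)^{2·3·11}·(-1)^3·(-1)^2 = -1.
v=11: a=11^-2·(≡4), b=11^-4·(≡4) mod 11; (4|11)=+1, (4|11)=+1; (−1)^{-2·-4·5}·(+1)^-4·(+1)^-2 = +1.
v=29: a=29^3·(≡9), b=29^4·(≡23) mod 29; (9|29)=+1, (23|29)=+1; (−1)^{3·4·14}·(+1)^4·(+1)^3 = +1.
v=3: a=3^16·(≡1), b=3^25·(≡2) mod 3; (1|3)=+1, (2|3)=-1; (−1)^{16·25·1}·(+1)^25·(-1)^16 = +1.
v=∞: -29 < 0 and -138 < 0  ⇒  (a,b)_∞ = -1.
(-29, -138 / ℚ) ramifies at {23, ∞}: a division algebra.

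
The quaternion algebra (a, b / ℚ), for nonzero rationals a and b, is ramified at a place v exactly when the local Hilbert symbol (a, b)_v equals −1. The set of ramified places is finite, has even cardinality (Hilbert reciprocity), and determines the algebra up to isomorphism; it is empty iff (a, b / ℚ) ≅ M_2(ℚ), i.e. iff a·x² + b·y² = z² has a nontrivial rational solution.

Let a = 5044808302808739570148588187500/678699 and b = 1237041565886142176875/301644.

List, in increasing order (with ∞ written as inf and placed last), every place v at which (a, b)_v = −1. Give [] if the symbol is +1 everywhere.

Mod squares: a ≡ 4121689, b ≡ 817. Check v ∈ {∞, 2, 3, 5, 7, 11, 13, 19, 23, 37, 41, 43}.
v=11: a=11^1·(≡6), b=11^2·(≡4) mod 11; (6|11)=-1, (4|11)=+1; (−1)^{1·2·5}·(-1)^2·(+1)^1 = +1.
v=37: a=37^3·(≡30), b=37^2·(≡26) mod 37; (30|37)=+1, (26|37)=+1; (−1)^{3·2·18}·(+1)^2·(+1)^3 = +1.
v=7: a=7^-2·(≡5), b=7^-2·(≡5) mod 7; (5|7)=-1, (5|7)=-1; (−1)^{-2·-2·3}·(-1)^-2·(-1)^-2 = +1.
v=3: a=3^-6·(≡1), b=3^-4·(≡1) mod 3; (1|3)=+1, (1|3)=+1; (−1)^{-6·-4·1}·(+1)^-4·(+1)^-6 = +1.
v=5: a=5^6·(≡1), b=5^4·(≡2) mod 5; (1|5)=+1, (2|5)=-1; (−1)^{6·4·2}·(+1)^4·(-1)^6 = +1.
v=13: a=13^3·(≡1), b=13^2·(≡7) mod 13; (1|13)=+1, (7|13)=-1; (−1)^{3·2·6}·(+1)^2·(-1)^3 = -1.
v=∞: 4121689 > 0 and 817 > 0  ⇒  (a,b)_∞ = +1.
v=2: v_2(a)=2, v_2(b)=-2; units ≡ 1, 1 (mod 8); ε·ε+αω+βω = 0·0+2·0+-2·0 ≡ 0  ⇒  (a,b)_2 = +1.
v=23: a=23^4·(≡11), b=23^2·(≡9) mod 23; (11|23)=-1, (9|23)=+1; (−1)^{4·2·11}·(-1)^2·(+1)^4 = +1.
v=41: a=41^3·(≡29), b=41^2·(≡28) mod 41; (29|41)=-1, (28|41)=-1; (−1)^{3·2·20}·(-1)^2·(-1)^3 = -1.
v=43: a=43^4·(≡9), b=43^3·(≡32) mod 43; (9|43)=+1, (32|43)=-1; (−1)^{4·3·21}·(+1)^3·(-1)^4 = +1.
v=19: a=19^-1·(≡15), b=19^-1·(≡4) mod 19; (15|19)=-1, (4|19)=+1; (−1)^{-1·-1·9}·(-1)^-1·(+1)^-1 = +1.
Ram(4121689, 817) = {13, 41}; no ℚ_13-point on the conic.

[13, 41]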